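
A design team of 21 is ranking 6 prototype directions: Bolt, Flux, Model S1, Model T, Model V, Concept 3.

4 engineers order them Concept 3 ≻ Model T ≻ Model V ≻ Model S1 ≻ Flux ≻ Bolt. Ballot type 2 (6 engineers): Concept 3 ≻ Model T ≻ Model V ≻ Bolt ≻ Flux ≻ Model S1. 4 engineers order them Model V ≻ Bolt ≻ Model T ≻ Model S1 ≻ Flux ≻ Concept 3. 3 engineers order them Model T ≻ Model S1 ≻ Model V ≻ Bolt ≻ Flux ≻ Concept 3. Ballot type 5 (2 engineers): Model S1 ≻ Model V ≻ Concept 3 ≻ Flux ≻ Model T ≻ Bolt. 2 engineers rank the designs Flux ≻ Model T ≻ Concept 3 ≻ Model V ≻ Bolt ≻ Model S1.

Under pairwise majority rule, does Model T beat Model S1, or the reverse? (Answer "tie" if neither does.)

Model T

Ballots ranking Model T above Model S1: 4 + 6 + 4 + 3 + 2 = 19.
Ballots ranking Model S1 above Model T: 21 − 19 = 2.
Model T wins the head-to-head 19–2.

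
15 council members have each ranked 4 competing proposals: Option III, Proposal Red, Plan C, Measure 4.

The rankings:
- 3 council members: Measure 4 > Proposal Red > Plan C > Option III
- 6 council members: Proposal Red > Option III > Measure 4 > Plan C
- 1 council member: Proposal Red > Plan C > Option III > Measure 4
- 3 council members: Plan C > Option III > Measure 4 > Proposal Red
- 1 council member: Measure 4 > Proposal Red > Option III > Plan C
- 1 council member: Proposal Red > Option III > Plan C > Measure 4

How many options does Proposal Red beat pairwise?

3

Proposal Red against each rival (15 council members):
Proposal Red vs Option III: 12 to 3, Proposal Red.
Proposal Red vs Plan C: Proposal Red wins 12–3.
Proposal Red vs Measure 4: Proposal Red preferred on 6+1+1 = 8 ballots; Proposal Red wins 8–7.
Proposal Red beats Option III, Plan C, Measure 4 — 3 pairwise wins.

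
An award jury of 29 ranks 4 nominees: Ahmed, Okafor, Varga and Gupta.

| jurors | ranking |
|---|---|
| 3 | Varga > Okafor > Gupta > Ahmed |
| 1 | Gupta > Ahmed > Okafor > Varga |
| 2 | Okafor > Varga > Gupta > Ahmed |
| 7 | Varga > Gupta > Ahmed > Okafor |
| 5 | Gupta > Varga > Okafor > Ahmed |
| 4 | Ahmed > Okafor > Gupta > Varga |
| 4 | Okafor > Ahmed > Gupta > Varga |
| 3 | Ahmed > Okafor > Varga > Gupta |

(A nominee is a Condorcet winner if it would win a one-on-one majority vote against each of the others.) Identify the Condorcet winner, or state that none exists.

Varga

Check each pair by majority over 29 ballots:
Ahmed vs Okafor: Ahmed preferred on 1+7+4+3 = 15 ballots; Ahmed wins 15–14.
Ahmed vs Varga: 12 to 17, Varga.
Ahmed vs Gupta: Gupta wins 18–11.
Okafor vs Varga: Varga, 15–14.
Okafor vs Gupta: Okafor, 16–13.
Varga vs Gupta: Varga preferred on 3+2+7+3 = 15 ballots; Varga wins 15–14.
Varga defeats every rival head-to-head and is the Condorcet winner.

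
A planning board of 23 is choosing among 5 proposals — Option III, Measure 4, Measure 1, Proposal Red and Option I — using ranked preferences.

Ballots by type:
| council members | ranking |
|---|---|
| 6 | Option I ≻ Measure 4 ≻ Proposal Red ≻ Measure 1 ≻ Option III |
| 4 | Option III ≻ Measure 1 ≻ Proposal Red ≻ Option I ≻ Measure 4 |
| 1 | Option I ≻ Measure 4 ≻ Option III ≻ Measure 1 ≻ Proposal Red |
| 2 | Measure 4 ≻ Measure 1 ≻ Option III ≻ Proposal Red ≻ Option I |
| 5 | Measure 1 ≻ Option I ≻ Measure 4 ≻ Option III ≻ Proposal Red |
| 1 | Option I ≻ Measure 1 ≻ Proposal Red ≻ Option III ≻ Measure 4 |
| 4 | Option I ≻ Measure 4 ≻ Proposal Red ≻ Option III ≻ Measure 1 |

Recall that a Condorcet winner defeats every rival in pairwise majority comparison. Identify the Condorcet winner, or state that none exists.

Check each pair by majority over 23 ballots:
Option III vs Measure 4: Option III is ranked higher on 4+1 = 5 ballots, Measure 4 on 18. Measure 4 wins 18–5.
Option III–Measure 1: Measure 1 14–9.
Option III–Proposal Red: Option III 12–11.
Option III vs Option I: 6 to 17, Option I.
Measure 4 vs Measure 1: Measure 4 preferred on 6+1+2+4 = 13 ballots; Measure 4 wins 13–10.
Measure 4–Proposal Red: Measure 4 18–5.
Measure 4 vs Option I: 2 to 21, Option I.
Measure 1 vs Proposal Red: 4+1+2+5+1 = 13 for Measure 1, 10 for Proposal Red — Measure 1 by 13–10.
Measure 1 vs Option I: 4+2+5 = 11 for Measure 1, 12 for Option I — Option I by 12–11.
Proposal Red vs Option I: 4+2 = 6 for Proposal Red, 17 for Option I — Option I by 17–6.
Option I beats each of Option III, Measure 4, Measure 1, Proposal Red — Option I is the Condorcet winner.

Option I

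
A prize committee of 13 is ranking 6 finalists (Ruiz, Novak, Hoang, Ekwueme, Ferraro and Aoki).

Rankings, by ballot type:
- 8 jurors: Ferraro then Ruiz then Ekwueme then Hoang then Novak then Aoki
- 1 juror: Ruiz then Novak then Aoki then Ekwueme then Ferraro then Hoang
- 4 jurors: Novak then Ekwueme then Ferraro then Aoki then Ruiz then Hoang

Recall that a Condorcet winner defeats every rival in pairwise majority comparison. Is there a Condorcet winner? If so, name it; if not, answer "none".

Ferraro

Head-to-head results (13 jurors):
Ruiz vs Novak: 8+1 = 9 for Ruiz, 4 for Novak — Ruiz by 9–4.
Ruiz vs Hoang: Ruiz is ranked higher on 8+1+4 = 13 ballots, Hoang on 0. Ruiz wins 13–0.
Ruiz vs Ekwueme: Ruiz preferred on 8+1 = 9 ballots; Ruiz wins 9–4.
Ruiz vs Ferraro: 1 to 12, Ferraro.
Ruiz vs Aoki: 9 to 4, Ruiz.
Novak vs Hoang: Novak preferred on 1+4 = 5 ballots; Hoang wins 8–5.
Novak vs Ekwueme: Novak preferred on 1+4 = 5 ballots; Ekwueme wins 8–5.
Novak vs Ferraro: Novak preferred on 1+4 = 5 ballots; Ferraro wins 8–5.
Novak vs Aoki: Novak is ranked higher on 8+1+4 = 13 ballots, Aoki on 0. Novak wins 13–0.
Hoang vs Ekwueme: Hoang is ranked higher on 0 ballots, Ekwueme on 13. Ekwueme wins 13–0.
Hoang vs Ferraro: 0 for Hoang, 13 for Ferraro — Ferraro by 13–0.
Hoang vs Aoki: Hoang preferred on 8 ballots; Hoang wins 8–5.
Ekwueme vs Ferraro: Ekwueme preferred on 1+4 = 5 ballots; Ferraro wins 8–5.
Ekwueme vs Aoki: Ekwueme preferred on 8+4 = 12 ballots; Ekwueme wins 12–1.
Ferraro vs Aoki: Ferraro preferred on 8+4 = 12 ballots; Ferraro wins 12–1.
Ferraro wins every pairwise contest, so Ferraro is the Condorcet winner.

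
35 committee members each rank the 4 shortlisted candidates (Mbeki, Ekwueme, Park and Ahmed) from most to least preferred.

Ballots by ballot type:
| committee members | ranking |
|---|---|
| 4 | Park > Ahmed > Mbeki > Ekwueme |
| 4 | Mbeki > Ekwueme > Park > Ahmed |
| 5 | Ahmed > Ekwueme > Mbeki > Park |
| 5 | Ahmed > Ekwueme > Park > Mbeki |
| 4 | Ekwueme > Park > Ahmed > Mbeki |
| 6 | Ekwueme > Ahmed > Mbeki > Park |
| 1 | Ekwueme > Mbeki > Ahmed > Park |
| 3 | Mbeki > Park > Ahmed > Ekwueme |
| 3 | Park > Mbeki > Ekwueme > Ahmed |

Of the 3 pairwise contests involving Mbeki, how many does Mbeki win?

Mbeki against each rival (35 committee members):
Mbeki vs Ekwueme: Mbeki preferred on 4+4+3+3 = 14 ballots; Ekwueme wins 21–14.
Mbeki vs Park: 4+5+6+1+3 = 19 for Mbeki, 16 for Park — Mbeki by 19–16.
Mbeki vs Ahmed: 11 to 24, Ahmed.
Mbeki beats Park; loses to Ekwueme, Ahmed — 1 pairwise win.

1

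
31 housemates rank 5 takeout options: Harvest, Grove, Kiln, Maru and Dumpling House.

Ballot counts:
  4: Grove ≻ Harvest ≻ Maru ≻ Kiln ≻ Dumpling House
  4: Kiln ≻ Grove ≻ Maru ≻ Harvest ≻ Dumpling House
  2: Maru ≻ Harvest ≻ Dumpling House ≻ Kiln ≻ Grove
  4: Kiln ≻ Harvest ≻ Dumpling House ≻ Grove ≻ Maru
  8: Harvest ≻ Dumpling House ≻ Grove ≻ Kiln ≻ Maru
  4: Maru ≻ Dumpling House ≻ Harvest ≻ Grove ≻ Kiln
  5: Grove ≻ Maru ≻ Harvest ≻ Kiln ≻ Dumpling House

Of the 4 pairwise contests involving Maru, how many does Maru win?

1

Maru against each rival (31 friends):
Maru vs Harvest: 4+2+4+5 = 15 for Maru, 16 for Harvest — Harvest by 16–15.
Maru vs Grove: Grove, 25–6.
Maru–Kiln: Kiln 16–15.
Maru vs Dumpling House: 19 to 12, Maru.
Maru beats Dumpling House; loses to Harvest, Grove, Kiln — 1 pairwise win.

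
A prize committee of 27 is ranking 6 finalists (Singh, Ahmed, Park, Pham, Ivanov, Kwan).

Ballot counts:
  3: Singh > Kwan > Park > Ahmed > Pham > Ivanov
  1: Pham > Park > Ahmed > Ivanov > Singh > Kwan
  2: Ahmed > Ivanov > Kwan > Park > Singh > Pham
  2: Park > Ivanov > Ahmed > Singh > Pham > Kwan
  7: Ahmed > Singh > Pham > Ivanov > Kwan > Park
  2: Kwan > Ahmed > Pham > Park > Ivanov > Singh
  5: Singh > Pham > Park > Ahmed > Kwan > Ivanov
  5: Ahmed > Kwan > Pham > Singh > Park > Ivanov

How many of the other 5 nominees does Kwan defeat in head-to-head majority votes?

2

Kwan against each rival (27 jurors):
Kwan vs Singh: Kwan preferred on 2+2+5 = 9 ballots; Singh wins 18–9.
Kwan vs Ahmed: 3+2 = 5 for Kwan, 22 for Ahmed — Ahmed by 22–5.
Kwan vs Park: Kwan preferred on 3+2+7+2+5 = 19 ballots; Kwan wins 19–8.
Kwan vs Pham: Kwan is ranked higher on 3+2+2+5 = 12 ballots, Pham on 15. Pham wins 15–12.
Kwan vs Ivanov: Kwan, 15–12.
Kwan beats Park, Ivanov; loses to Singh, Ahmed, Pham — 2 pairwise wins.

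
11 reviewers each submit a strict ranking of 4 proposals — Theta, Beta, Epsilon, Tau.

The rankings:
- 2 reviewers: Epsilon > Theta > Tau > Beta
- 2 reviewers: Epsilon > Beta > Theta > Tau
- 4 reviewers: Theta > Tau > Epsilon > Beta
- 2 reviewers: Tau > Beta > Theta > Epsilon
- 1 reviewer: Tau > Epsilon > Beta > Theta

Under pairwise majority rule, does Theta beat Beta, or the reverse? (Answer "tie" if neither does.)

Theta

Ballots ranking Theta above Beta: 2 + 4 = 6.
Ballots ranking Beta above Theta: 11 − 6 = 5.
Theta wins the head-to-head 6–5.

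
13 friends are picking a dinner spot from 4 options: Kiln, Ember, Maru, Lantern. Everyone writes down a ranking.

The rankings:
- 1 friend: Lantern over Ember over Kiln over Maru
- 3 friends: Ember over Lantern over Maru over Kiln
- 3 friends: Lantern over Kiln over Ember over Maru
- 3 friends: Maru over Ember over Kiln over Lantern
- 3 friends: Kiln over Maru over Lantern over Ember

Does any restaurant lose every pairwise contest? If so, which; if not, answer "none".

Head-to-head results (13 friends):
Kiln vs Ember: Kiln is ranked higher on 3+3 = 6 ballots, Ember on 7. Ember wins 7–6.
Kiln vs Maru: Kiln wins 7–6.
Kiln vs Lantern: 6 to 7, Lantern.
Ember vs Maru: Ember preferred on 1+3+3 = 7 ballots; Ember wins 7–6.
Ember vs Lantern: Lantern, 7–6.
Maru vs Lantern: Lantern, 7–6.
Only Maru has no wins; Maru is the Condorcet loser.

Maru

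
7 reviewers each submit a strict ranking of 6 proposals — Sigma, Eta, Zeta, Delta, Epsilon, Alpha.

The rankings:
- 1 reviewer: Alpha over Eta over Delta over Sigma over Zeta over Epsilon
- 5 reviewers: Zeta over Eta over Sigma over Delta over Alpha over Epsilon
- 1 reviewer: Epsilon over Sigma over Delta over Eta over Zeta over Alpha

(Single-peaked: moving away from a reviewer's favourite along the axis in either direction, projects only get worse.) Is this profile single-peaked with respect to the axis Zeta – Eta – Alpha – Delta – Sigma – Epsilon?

no

Axis positions: Zeta=1, Eta=2, Alpha=3, Delta=4, Sigma=5, Epsilon=6.
Bloc 1 (peak Alpha at position 3): ranking walks positions 3-2-4-5-1-6, expanding outward from the peak — single-peaked.
Bloc 2: ranking walks positions 1-2-5-4-3-6; Sigma is ranked above Alpha even though Alpha lies between Sigma and the peak Zeta on the axis — preferences dip and rise again. Not single-peaked.
Bloc 3: ranking walks positions 6-5-4-2-1-3; Eta is ranked above Alpha even though Alpha lies between Eta and the peak Epsilon on the axis — preferences dip and rise again. Not single-peaked.
Bloc 2 violates single-peakedness, so the profile is not single-peaked on this axis.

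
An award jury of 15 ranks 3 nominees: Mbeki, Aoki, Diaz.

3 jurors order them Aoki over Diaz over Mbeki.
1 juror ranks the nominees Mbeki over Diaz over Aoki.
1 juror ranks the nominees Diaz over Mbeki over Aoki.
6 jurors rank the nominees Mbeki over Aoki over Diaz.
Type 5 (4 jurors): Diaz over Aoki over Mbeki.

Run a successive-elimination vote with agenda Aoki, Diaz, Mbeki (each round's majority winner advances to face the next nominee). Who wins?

Round 1: Aoki vs Diaz — 9–6, Aoki advances.
Round 2: Aoki vs Mbeki — 7–8, Mbeki advances.
The agenda winner is Mbeki.

Mbeki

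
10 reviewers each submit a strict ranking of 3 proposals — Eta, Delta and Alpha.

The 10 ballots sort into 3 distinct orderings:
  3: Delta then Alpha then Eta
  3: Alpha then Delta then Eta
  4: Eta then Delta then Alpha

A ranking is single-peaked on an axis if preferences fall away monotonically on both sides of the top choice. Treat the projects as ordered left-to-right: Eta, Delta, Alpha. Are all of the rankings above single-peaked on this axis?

Axis positions: Eta=1, Delta=2, Alpha=3.
Bloc 1 (peak Delta at position 2): ranking walks positions 2-3-1, expanding outward from the peak — single-peaked.
Bloc 2 (peak Alpha at position 3): ranking walks positions 3-2-1, expanding outward from the peak — single-peaked.
Bloc 3 (peak Eta at position 1): ranking walks positions 1-2-3, expanding outward from the peak — single-peaked.
Every ranking is single-peaked on this axis.

yes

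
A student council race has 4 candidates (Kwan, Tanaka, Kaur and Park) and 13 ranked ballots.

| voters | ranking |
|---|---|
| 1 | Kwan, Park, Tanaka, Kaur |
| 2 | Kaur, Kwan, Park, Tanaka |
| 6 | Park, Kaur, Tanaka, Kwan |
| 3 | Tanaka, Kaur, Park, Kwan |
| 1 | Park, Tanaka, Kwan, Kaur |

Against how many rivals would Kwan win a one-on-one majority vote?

Kwan against each rival (13 voters):
Kwan vs Tanaka: Tanaka, 10–3.
Kwan vs Kaur: Kwan preferred on 1+1 = 2 ballots; Kaur wins 11–2.
Kwan vs Park: Kwan preferred on 1+2 = 3 ballots; Park wins 10–3.
Kwan beats no one; loses to Tanaka, Kaur, Park — 0 pairwise wins.

0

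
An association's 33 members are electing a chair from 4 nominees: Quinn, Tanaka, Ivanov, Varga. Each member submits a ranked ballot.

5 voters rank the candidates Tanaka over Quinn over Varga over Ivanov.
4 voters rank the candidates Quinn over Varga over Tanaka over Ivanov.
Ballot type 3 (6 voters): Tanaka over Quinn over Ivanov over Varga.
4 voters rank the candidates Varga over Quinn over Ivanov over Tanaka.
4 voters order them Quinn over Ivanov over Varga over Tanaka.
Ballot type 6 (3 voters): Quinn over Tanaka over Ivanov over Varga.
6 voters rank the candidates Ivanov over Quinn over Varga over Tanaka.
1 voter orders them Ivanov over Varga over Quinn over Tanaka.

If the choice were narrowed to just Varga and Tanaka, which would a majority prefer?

Varga

Ballots ranking Varga above Tanaka: 4 + 4 + 4 + 6 + 1 = 19.
Ballots ranking Tanaka above Varga: 33 − 19 = 14.
Varga wins the head-to-head 19–14.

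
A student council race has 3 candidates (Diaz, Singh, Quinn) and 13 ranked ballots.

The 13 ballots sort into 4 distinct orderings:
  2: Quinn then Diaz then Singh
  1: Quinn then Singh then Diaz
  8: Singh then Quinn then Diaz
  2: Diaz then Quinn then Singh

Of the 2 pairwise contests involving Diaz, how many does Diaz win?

Diaz against each rival (13 voters):
Diaz–Singh: Singh 9–4.
Diaz vs Quinn: 2 to 11, Quinn.
Diaz beats no one; loses to Singh, Quinn — 0 pairwise wins.

0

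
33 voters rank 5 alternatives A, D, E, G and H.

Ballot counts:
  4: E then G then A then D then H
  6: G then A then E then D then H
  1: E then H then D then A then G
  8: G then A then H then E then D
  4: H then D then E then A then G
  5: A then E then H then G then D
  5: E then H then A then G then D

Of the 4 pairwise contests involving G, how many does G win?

G against each rival (33 voters):
G–A: G 18–15.
G vs D: G preferred on 4+6+8+5+5 = 28 ballots; G wins 28–5.
G–E: E 19–14.
G vs H: G preferred on 4+6+8 = 18 ballots; G wins 18–15.
G beats A, D, H; loses to E — 3 pairwise wins.

3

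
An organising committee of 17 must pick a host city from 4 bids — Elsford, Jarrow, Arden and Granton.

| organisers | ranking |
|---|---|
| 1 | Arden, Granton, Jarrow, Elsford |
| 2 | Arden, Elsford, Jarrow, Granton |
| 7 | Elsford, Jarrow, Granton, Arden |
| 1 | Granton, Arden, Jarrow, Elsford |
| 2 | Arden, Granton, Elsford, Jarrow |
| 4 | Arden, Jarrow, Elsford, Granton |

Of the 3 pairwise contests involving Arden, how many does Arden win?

Arden against each rival (17 organisers):
Arden vs Elsford: Arden preferred on 1+2+1+2+4 = 10 ballots; Arden wins 10–7.
Arden–Jarrow: Arden 10–7.
Arden vs Granton: Arden is ranked higher on 1+2+2+4 = 9 ballots, Granton on 8. Arden wins 9–8.
Arden beats Elsford, Jarrow, Granton — 3 pairwise wins.

3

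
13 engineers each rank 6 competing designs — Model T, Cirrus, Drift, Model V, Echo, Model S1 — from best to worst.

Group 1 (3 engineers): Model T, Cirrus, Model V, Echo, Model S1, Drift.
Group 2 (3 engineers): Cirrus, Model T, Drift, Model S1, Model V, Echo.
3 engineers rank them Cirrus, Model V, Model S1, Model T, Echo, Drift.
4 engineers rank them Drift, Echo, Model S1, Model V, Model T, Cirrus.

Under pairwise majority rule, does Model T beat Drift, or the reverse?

Ballots ranking Model T above Drift: 3 + 3 + 3 = 9.
Ballots ranking Drift above Model T: 13 − 9 = 4.
Model T wins the head-to-head 9–4.

Model T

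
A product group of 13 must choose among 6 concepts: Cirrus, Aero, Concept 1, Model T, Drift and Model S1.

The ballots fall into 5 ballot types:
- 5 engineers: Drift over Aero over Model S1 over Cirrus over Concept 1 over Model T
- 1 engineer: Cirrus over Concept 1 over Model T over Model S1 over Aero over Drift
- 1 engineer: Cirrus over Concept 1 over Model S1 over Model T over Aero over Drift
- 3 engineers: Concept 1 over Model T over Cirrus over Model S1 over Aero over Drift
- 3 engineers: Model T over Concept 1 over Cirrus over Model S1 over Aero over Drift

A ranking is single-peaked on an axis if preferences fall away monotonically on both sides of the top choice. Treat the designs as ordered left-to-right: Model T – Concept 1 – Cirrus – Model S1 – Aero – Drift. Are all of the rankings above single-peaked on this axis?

yes

Axis positions: Model T=1, Concept 1=2, Cirrus=3, Model S1=4, Aero=5, Drift=6.
Ballot type 1 (peak Drift at position 6): ranking walks positions 6-5-4-3-2-1, expanding outward from the peak — single-peaked.
Ballot type 2 (peak Cirrus at position 3): ranking walks positions 3-2-1-4-5-6, expanding outward from the peak — single-peaked.
Ballot type 3 (peak Cirrus at position 3): ranking walks positions 3-2-4-1-5-6, expanding outward from the peak — single-peaked.
Ballot type 4 (peak Concept 1 at position 2): ranking walks positions 2-1-3-4-5-6, expanding outward from the peak — single-peaked.
Ballot type 5 (peak Model T at position 1): ranking walks positions 1-2-3-4-5-6, expanding outward from the peak — single-peaked.
Every ranking is single-peaked on this axis.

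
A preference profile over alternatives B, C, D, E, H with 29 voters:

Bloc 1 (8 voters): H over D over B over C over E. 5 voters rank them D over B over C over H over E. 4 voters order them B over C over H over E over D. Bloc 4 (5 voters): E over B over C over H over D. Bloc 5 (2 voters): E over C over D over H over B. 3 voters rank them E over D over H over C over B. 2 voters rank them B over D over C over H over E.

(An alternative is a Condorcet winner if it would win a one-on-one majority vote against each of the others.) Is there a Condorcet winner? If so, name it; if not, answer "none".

Check each pair by majority over 29 ballots:
B vs C: B is ranked higher on 8+5+4+5+2 = 24 ballots, C on 5. B wins 24–5.
B–D: D 18–11.
B vs E: B, 19–10.
B vs H: B is ranked higher on 5+4+5+2 = 16 ballots, H on 13. B wins 16–13.
C vs D: 11 to 18, D.
C vs E: C wins 19–10.
C vs H: C wins 18–11.
D vs E: D preferred on 8+5+2 = 15 ballots; D wins 15–14.
D vs H: D is ranked higher on 5+2+3+2 = 12 ballots, H on 17. H wins 17–12.
E vs H: E preferred on 5+2+3 = 10 ballots; H wins 19–10.
Every alternative loses at least once (B loses to D; C loses to B; D loses to H; E loses to B; H loses to B). The majority relation contains the cycle B > H > D > B, so there is no Condorcet winner.

none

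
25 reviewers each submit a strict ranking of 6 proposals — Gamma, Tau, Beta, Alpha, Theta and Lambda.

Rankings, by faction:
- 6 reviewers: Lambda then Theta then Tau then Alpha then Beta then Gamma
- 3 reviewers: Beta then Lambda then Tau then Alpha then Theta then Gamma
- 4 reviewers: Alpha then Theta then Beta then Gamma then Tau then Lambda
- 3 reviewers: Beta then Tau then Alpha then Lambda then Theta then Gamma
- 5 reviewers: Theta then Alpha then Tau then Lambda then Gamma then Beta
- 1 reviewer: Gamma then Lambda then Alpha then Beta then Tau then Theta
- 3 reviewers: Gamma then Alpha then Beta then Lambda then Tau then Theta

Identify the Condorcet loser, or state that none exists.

Head-to-head results (25 reviewers):
Gamma vs Tau: 8 to 17, Tau.
Gamma vs Beta: Gamma preferred on 5+1+3 = 9 ballots; Beta wins 16–9.
Gamma vs Alpha: Alpha wins 21–4.
Gamma vs Theta: Theta, 21–4.
Gamma vs Lambda: Lambda, 17–8.
Tau vs Beta: 6+5 = 11 for Tau, 14 for Beta — Beta by 14–11.
Tau vs Alpha: 12 to 13, Alpha.
Tau vs Theta: Tau preferred on 3+3+1+3 = 10 ballots; Theta wins 15–10.
Tau vs Lambda: 12 to 13, Lambda.
Beta vs Alpha: 3+3 = 6 for Beta, 19 for Alpha — Alpha by 19–6.
Beta–Theta: Theta 15–10.
Beta vs Lambda: Beta, 13–12.
Alpha–Theta: Alpha 14–11.
Alpha vs Lambda: Alpha preferred on 4+3+5+3 = 15 ballots; Alpha wins 15–10.
Theta vs Lambda: Lambda wins 16–9.
Gamma is beaten in every head-to-head and is the Condorcet loser.

Gamma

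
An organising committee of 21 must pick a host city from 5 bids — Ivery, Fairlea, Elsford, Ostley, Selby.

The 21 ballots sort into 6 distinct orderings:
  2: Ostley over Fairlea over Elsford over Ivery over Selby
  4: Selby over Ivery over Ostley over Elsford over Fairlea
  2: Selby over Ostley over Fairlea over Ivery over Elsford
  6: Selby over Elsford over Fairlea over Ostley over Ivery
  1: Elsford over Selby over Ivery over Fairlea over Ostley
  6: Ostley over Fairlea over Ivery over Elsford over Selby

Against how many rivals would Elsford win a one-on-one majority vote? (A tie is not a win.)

Elsford against each rival (21 organisers):
Elsford vs Ivery: Elsford preferred on 2+6+1 = 9 ballots; Ivery wins 12–9.
Elsford vs Fairlea: Elsford preferred on 4+6+1 = 11 ballots; Elsford wins 11–10.
Elsford–Ostley: Ostley 14–7.
Elsford vs Selby: 2+1+6 = 9 for Elsford, 12 for Selby — Selby by 12–9.
Elsford beats Fairlea; loses to Ivery, Ostley, Selby — 1 pairwise win.

1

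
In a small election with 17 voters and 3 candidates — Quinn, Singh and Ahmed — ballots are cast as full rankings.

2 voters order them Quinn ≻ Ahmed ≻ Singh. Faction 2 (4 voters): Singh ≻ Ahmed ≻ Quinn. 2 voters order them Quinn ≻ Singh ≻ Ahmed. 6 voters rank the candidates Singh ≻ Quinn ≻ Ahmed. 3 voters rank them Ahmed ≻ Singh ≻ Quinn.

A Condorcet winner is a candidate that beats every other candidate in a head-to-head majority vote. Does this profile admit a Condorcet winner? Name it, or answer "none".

Pairwise majorities:
Quinn vs Singh: Singh wins 13–4.
Quinn vs Ahmed: Quinn wins 10–7.
Singh–Ahmed: Singh 12–5.
Singh wins every pairwise contest, so Singh is the Condorcet winner.

Singh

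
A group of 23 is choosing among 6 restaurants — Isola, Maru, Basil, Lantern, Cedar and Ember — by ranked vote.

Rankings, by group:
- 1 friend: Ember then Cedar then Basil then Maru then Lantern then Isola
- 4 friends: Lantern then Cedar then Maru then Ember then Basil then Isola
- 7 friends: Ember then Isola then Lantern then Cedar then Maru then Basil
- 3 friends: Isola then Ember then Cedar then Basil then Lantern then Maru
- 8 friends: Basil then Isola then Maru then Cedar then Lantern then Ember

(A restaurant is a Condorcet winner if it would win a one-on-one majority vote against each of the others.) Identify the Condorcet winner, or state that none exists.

none

Head-to-head results (23 friends):
Isola vs Maru: Isola wins 18–5.
Isola vs Basil: Isola is ranked higher on 7+3 = 10 ballots, Basil on 13. Basil wins 13–10.
Isola vs Lantern: Isola preferred on 7+3+8 = 18 ballots; Isola wins 18–5.
Isola–Cedar: Isola 18–5.
Isola vs Ember: Ember wins 12–11.
Maru vs Basil: 4+7 = 11 for Maru, 12 for Basil — Basil by 12–11.
Maru vs Lantern: Maru preferred on 1+8 = 9 ballots; Lantern wins 14–9.
Maru vs Cedar: 8 to 15, Cedar.
Maru vs Ember: 12 to 11, Maru.
Basil vs Lantern: Basil preferred on 1+3+8 = 12 ballots; Basil wins 12–11.
Basil–Cedar: Cedar 15–8.
Basil vs Ember: 8 for Basil, 15 for Ember — Ember by 15–8.
Lantern vs Cedar: Lantern is ranked higher on 4+7 = 11 ballots, Cedar on 12. Cedar wins 12–11.
Lantern vs Ember: 4+8 = 12 for Lantern, 11 for Ember — Lantern by 12–11.
Cedar vs Ember: Cedar preferred on 4+8 = 12 ballots; Cedar wins 12–11.
No restaurant is unbeaten: Isola loses to Basil; Maru loses to Isola; Basil loses to Cedar; Lantern loses to Isola; Cedar loses to Isola; Ember loses to Maru. In particular Isola → Maru → Ember → Isola is a majority cycle — no Condorcet winner exists.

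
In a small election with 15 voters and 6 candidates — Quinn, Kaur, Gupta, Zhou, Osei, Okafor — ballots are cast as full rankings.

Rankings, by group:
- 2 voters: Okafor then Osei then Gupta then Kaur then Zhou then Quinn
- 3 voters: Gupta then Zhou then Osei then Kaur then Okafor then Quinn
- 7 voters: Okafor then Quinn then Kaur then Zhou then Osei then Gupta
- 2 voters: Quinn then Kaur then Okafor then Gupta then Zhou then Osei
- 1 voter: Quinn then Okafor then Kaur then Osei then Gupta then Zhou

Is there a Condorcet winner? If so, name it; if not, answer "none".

Okafor

Pairwise majorities:
Quinn vs Kaur: Quinn preferred on 7+2+1 = 10 ballots; Quinn wins 10–5.
Quinn vs Gupta: Quinn preferred on 7+2+1 = 10 ballots; Quinn wins 10–5.
Quinn vs Zhou: Quinn is ranked higher on 7+2+1 = 10 ballots, Zhou on 5. Quinn wins 10–5.
Quinn vs Osei: Quinn is ranked higher on 7+2+1 = 10 ballots, Osei on 5. Quinn wins 10–5.
Quinn vs Okafor: 3 to 12, Okafor.
Kaur vs Gupta: Kaur is ranked higher on 7+2+1 = 10 ballots, Gupta on 5. Kaur wins 10–5.
Kaur vs Zhou: Kaur preferred on 2+7+2+1 = 12 ballots; Kaur wins 12–3.
Kaur vs Osei: Kaur preferred on 7+2+1 = 10 ballots; Kaur wins 10–5.
Kaur vs Okafor: Kaur is ranked higher on 3+2 = 5 ballots, Okafor on 10. Okafor wins 10–5.
Gupta vs Zhou: 2+3+2+1 = 8 for Gupta, 7 for Zhou — Gupta by 8–7.
Gupta vs Osei: Gupta is ranked higher on 3+2 = 5 ballots, Osei on 10. Osei wins 10–5.
Gupta vs Okafor: Gupta preferred on 3 ballots; Okafor wins 12–3.
Zhou vs Osei: Zhou is ranked higher on 3+7+2 = 12 ballots, Osei on 3. Zhou wins 12–3.
Zhou vs Okafor: Zhou is ranked higher on 3 ballots, Okafor on 12. Okafor wins 12–3.
Osei vs Okafor: 3 for Osei, 12 for Okafor — Okafor by 12–3.
Okafor wins every pairwise contest, so Okafor is the Condorcet winner.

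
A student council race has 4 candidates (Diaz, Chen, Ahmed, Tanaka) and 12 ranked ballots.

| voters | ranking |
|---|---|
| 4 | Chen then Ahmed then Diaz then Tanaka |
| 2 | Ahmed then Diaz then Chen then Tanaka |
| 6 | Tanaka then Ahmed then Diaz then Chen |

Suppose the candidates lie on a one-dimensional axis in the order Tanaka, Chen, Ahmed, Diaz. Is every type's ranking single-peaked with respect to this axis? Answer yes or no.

no

Axis positions: Tanaka=1, Chen=2, Ahmed=3, Diaz=4.
Type 1 (peak Chen at position 2): ranking walks positions 2-3-4-1, expanding outward from the peak — single-peaked.
Type 2 (peak Ahmed at position 3): ranking walks positions 3-4-2-1, expanding outward from the peak — single-peaked.
Type 3: ranking walks positions 1-3-4-2; Ahmed is ranked above Chen even though Chen lies between Ahmed and the peak Tanaka on the axis — preferences dip and rise again. Not single-peaked.
Type 3 violates single-peakedness, so the profile is not single-peaked on this axis.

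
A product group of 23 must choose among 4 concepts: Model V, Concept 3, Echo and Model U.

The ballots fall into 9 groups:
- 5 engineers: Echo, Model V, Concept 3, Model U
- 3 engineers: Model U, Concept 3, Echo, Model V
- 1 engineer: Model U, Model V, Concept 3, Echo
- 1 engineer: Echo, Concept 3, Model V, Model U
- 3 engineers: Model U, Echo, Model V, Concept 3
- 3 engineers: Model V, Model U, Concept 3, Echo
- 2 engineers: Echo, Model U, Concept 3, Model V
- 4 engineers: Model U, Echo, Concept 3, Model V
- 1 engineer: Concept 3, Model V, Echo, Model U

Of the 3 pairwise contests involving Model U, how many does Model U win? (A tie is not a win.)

Model U against each rival (23 engineers):
Model U vs Model V: 3+1+3+2+4 = 13 for Model U, 10 for Model V — Model U by 13–10.
Model U vs Concept 3: Model U, 16–7.
Model U vs Echo: 3+1+3+3+4 = 14 for Model U, 9 for Echo — Model U by 14–9.
Model U beats Model V, Concept 3, Echo — 3 pairwise wins.

3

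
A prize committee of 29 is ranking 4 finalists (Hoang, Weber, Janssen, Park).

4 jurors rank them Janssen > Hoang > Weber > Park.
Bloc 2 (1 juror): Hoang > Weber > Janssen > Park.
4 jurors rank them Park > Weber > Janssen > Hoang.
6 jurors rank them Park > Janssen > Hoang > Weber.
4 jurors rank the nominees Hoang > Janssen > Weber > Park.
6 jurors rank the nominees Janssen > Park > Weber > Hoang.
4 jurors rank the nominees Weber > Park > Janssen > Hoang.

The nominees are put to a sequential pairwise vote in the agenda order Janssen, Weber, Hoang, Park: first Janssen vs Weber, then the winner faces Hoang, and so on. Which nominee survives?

Janssen

Round 1: Janssen vs Weber — 20–9, Janssen advances.
Round 2: Janssen vs Hoang — 24–5, Janssen advances.
Round 3: Janssen vs Park — 15–14, Janssen advances.
The agenda winner is Janssen.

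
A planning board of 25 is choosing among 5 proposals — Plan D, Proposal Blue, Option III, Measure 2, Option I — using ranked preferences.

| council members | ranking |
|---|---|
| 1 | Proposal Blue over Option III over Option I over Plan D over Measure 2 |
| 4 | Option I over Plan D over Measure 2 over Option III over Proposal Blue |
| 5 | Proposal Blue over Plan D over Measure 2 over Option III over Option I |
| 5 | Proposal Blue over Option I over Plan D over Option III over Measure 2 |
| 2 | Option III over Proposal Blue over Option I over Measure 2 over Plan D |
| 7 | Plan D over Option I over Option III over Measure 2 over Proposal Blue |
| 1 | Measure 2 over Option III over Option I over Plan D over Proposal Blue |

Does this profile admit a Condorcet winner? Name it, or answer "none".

Head-to-head results (25 council members):
Plan D vs Proposal Blue: Proposal Blue wins 13–12.
Plan D vs Option III: Plan D, 21–4.
Plan D vs Measure 2: Plan D, 22–3.
Plan D vs Option I: 5+7 = 12 for Plan D, 13 for Option I — Option I by 13–12.
Proposal Blue vs Option III: Option III, 14–11.
Proposal Blue vs Measure 2: 13 to 12, Proposal Blue.
Proposal Blue vs Option I: Proposal Blue wins 13–12.
Option III vs Measure 2: Option III, 15–10.
Option III vs Option I: 1+5+2+1 = 9 for Option III, 16 for Option I — Option I by 16–9.
Measure 2 vs Option I: Measure 2 is ranked higher on 5+1 = 6 ballots, Option I on 19. Option I wins 19–6.
No option is unbeaten: Plan D loses to Proposal Blue; Proposal Blue loses to Option III; Option III loses to Plan D; Measure 2 loses to Plan D; Option I loses to Proposal Blue. In particular Plan D → Option III → Proposal Blue → Plan D is a majority cycle — no Condorcet winner exists.

none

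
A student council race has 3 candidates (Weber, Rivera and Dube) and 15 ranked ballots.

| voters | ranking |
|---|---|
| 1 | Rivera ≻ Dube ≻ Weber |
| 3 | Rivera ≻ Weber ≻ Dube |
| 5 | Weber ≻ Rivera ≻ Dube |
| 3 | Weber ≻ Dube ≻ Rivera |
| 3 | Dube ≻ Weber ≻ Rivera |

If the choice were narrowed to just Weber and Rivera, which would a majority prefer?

Weber

Ballots ranking Weber above Rivera: 5 + 3 + 3 = 11.
Ballots ranking Rivera above Weber: 15 − 11 = 4.
Weber wins the head-to-head 11–4.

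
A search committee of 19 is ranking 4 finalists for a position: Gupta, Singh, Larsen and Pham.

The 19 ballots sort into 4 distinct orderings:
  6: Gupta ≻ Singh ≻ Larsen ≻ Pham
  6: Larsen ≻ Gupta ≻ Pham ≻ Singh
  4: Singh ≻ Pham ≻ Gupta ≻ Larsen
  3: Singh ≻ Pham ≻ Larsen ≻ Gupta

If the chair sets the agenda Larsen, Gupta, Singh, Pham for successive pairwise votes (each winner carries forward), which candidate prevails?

Round 1: Larsen vs Gupta — 9–10, Gupta advances.
Round 2: Gupta vs Singh — 12–7, Gupta advances.
Round 3: Gupta vs Pham — 12–7, Gupta advances.
The agenda winner is Gupta.

Gupta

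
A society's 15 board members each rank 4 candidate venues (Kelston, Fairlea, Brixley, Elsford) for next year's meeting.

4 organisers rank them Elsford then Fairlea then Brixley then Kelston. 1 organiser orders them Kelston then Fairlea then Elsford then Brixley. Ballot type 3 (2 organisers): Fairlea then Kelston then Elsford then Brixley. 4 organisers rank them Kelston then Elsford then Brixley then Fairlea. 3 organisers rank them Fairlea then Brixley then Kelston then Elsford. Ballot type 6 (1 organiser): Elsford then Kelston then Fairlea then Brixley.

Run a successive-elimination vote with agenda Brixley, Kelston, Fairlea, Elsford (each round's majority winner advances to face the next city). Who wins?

Round 1: Brixley vs Kelston — 7–8, Kelston advances.
Round 2: Kelston vs Fairlea — 6–9, Fairlea advances.
Round 3: Fairlea vs Elsford — 6–9, Elsford advances.
Elsford survives the agenda.

Elsford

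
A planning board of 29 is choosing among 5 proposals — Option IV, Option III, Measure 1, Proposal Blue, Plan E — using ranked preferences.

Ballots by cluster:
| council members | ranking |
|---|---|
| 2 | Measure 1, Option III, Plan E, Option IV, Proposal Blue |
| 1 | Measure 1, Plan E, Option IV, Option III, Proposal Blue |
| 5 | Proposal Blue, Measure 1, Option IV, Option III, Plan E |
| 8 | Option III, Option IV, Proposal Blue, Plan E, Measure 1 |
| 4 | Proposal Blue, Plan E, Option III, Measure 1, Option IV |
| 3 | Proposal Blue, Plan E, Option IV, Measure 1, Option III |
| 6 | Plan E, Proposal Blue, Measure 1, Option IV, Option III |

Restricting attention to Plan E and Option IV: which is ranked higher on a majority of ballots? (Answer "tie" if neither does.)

Plan E

Ballots ranking Plan E above Option IV: 2 + 1 + 4 + 3 + 6 = 16.
Ballots ranking Option IV above Plan E: 29 − 16 = 13.
Plan E wins the head-to-head 16–13.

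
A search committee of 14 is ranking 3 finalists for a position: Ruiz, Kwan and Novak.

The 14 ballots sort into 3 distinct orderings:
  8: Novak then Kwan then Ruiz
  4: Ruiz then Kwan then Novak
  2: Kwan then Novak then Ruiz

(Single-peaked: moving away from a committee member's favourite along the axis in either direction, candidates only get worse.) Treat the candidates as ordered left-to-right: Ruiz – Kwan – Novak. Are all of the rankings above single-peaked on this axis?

yes

Axis positions: Ruiz=1, Kwan=2, Novak=3.
Ballot type 1 (peak Novak at position 3): ranking walks positions 3-2-1, expanding outward from the peak — single-peaked.
Ballot type 2 (peak Ruiz at position 1): ranking walks positions 1-2-3, expanding outward from the peak — single-peaked.
Ballot type 3 (peak Kwan at position 2): ranking walks positions 2-3-1, expanding outward from the peak — single-peaked.
Every ranking is single-peaked on this axis.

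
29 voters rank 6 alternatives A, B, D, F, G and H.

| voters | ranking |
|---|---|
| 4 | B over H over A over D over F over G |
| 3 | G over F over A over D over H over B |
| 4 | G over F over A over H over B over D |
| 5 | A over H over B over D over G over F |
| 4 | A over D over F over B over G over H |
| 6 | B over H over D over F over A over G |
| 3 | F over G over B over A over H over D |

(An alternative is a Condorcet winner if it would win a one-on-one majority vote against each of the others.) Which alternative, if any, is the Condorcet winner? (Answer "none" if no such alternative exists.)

Check each pair by majority over 29 ballots:
A vs B: A, 16–13.
A vs D: A, 23–6.
A vs F: A is ranked higher on 4+5+4 = 13 ballots, F on 16. F wins 16–13.
A–G: A 19–10.
A–H: A 19–10.
B–D: B 22–7.
B vs F: B wins 15–14.
B vs G: B, 19–10.
B vs H: 17 to 12, B.
D vs F: D, 19–10.
D vs G: D wins 19–10.
D vs H: D preferred on 3+4 = 7 ballots; H wins 22–7.
F vs G: F is ranked higher on 4+4+6+3 = 17 ballots, G on 12. F wins 17–12.
F vs H: 14 to 15, H.
G vs H: H wins 15–14.
Every alternative loses at least once (A loses to F; B loses to A; D loses to A; F loses to B; G loses to A; H loses to A). The majority relation contains the cycle A → B → F → A, so there is no Condorcet winner.

none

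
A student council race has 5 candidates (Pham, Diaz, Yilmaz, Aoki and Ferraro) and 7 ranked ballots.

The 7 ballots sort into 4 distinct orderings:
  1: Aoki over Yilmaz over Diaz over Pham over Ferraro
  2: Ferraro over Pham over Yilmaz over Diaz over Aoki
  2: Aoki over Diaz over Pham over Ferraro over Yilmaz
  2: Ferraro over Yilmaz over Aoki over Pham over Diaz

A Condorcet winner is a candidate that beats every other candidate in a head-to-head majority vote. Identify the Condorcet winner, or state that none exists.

Head-to-head results (7 voters):
Pham vs Diaz: Pham is ranked higher on 2+2 = 4 ballots, Diaz on 3. Pham wins 4–3.
Pham vs Yilmaz: 2+2 = 4 for Pham, 3 for Yilmaz — Pham by 4–3.
Pham vs Aoki: 2 for Pham, 5 for Aoki — Aoki by 5–2.
Pham vs Ferraro: 1+2 = 3 for Pham, 4 for Ferraro — Ferraro by 4–3.
Diaz vs Yilmaz: Diaz preferred on 2 ballots; Yilmaz wins 5–2.
Diaz vs Aoki: Diaz preferred on 2 ballots; Aoki wins 5–2.
Diaz vs Ferraro: Diaz is ranked higher on 1+2 = 3 ballots, Ferraro on 4. Ferraro wins 4–3.
Yilmaz vs Aoki: 2+2 = 4 for Yilmaz, 3 for Aoki — Yilmaz by 4–3.
Yilmaz vs Ferraro: Yilmaz is ranked higher on 1 ballot, Ferraro on 6. Ferraro wins 6–1.
Aoki vs Ferraro: 3 to 4, Ferraro.
Ferraro beats each of Pham, Diaz, Yilmaz, Aoki — Ferraro is the Condorcet winner.

Ferraro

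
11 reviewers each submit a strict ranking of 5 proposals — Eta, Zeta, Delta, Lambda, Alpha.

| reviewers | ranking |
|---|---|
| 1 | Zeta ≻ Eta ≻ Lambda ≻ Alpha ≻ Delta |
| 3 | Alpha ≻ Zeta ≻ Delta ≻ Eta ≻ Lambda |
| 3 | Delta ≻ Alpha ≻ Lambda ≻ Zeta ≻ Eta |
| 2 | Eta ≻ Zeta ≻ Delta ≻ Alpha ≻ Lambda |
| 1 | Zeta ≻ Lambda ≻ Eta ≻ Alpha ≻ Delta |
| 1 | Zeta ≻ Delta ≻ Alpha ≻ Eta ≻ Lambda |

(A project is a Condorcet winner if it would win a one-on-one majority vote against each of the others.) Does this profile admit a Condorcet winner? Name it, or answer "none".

none

Head-to-head results (11 reviewers):
Eta vs Zeta: Zeta wins 9–2.
Eta vs Delta: Delta, 7–4.
Eta–Lambda: Eta 7–4.
Eta vs Alpha: Alpha, 7–4.
Zeta vs Delta: Zeta, 8–3.
Zeta vs Lambda: Zeta, 8–3.
Zeta vs Alpha: Alpha, 6–5.
Delta vs Lambda: Delta wins 9–2.
Delta vs Alpha: Delta wins 6–5.
Lambda vs Alpha: Alpha wins 9–2.
No project is unbeaten: Eta loses to Zeta; Zeta loses to Alpha; Delta loses to Zeta; Lambda loses to Eta; Alpha loses to Delta. In particular Zeta → Delta → Alpha → Zeta is a majority cycle — no Condorcet winner exists.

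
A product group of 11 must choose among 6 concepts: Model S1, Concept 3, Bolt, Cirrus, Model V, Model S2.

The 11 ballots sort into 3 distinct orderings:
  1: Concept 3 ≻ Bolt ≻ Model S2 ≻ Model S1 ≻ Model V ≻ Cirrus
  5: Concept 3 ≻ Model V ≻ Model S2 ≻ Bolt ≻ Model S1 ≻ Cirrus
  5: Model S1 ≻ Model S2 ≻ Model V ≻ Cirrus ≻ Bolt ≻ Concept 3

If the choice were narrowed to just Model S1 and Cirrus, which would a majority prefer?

Ballots ranking Model S1 above Cirrus: 1 + 5 + 5 = 11.
Ballots ranking Cirrus above Model S1: 11 − 11 = 0.
Model S1 wins the head-to-head 11–0.

Model S1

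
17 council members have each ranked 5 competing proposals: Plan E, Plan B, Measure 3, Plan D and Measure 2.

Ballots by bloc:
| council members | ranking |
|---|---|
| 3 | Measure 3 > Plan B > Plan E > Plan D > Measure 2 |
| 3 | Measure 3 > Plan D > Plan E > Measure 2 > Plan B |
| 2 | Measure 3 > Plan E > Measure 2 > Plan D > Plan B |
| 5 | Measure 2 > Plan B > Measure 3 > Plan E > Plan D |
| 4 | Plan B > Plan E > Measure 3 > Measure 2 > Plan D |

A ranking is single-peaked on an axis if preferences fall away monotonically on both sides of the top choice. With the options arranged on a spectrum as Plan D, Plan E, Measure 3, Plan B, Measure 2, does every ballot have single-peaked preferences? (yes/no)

Axis positions: Plan D=1, Plan E=2, Measure 3=3, Plan B=4, Measure 2=5.
Bloc 1 (peak Measure 3 at position 3): ranking walks positions 3-4-2-1-5, expanding outward from the peak — single-peaked.
Bloc 2: ranking walks positions 3-1-2-5-4; Plan D is ranked above Plan E even though Plan E lies between Plan D and the peak Measure 3 on the axis — preferences dip and rise again. Not single-peaked.
Bloc 3: ranking walks positions 3-2-5-1-4; Measure 2 is ranked above Plan B even though Plan B lies between Measure 2 and the peak Measure 3 on the axis — preferences dip and rise again. Not single-peaked.
Bloc 4 (peak Measure 2 at position 5): ranking walks positions 5-4-3-2-1, expanding outward from the peak — single-peaked.
Bloc 5: ranking walks positions 4-2-3-5-1; Plan E is ranked above Measure 3 even though Measure 3 lies between Plan E and the peak Plan B on the axis — preferences dip and rise again. Not single-peaked.
Bloc 2 violates single-peakedness, so the profile is not single-peaked on this axis.

no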